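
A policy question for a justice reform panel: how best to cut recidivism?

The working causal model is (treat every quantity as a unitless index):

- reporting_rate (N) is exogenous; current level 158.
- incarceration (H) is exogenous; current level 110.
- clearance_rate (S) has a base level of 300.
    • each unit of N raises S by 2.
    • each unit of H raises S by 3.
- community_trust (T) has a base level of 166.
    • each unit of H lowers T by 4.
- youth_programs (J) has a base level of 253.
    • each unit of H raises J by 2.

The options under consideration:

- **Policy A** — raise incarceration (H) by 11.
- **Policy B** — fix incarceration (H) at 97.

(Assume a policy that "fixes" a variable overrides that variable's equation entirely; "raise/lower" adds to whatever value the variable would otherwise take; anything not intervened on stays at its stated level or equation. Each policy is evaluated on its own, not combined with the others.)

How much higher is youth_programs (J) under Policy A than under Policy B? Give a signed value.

Policy A (H + 11):
  H = 110 + 11 = 121
  J = 253 + 2·121 = 495
Policy B (H := 97):
  H = 97
  J = 253 + 2·97 = 447
J: 495 − 447 = 48

48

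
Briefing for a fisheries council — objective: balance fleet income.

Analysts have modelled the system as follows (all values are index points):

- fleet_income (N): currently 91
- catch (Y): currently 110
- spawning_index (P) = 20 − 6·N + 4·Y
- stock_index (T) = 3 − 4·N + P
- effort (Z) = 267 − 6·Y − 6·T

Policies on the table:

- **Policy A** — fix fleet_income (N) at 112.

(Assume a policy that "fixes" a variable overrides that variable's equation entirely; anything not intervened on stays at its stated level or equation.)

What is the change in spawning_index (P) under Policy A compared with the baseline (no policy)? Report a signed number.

Baseline:
  N = 91
  Y = 110
  P = 20 − 6·91 + 4·110 = -86
Policy A (N := 112):
  N = 112
  Y = 110
  P = 20 − 6·112 + 4·110 = -212
Change in P: -212 − (-86) = -126

-126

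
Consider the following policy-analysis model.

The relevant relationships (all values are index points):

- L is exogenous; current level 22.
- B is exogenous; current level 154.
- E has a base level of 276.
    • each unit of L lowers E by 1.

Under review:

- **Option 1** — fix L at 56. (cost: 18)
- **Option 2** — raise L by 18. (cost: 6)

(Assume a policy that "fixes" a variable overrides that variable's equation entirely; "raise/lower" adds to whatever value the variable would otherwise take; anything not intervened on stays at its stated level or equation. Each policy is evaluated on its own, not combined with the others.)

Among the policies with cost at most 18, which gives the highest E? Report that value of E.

236

Option 1 (L := 56):
  L = 56
  E = 276 − 56 = 220
Option 2 (L + 18):
  L = 22 + 18 = 40
  E = 276 − 40 = 236
Comparing — Option 1: E=220, Option 2: E=236. Highest is 236 (Option 2).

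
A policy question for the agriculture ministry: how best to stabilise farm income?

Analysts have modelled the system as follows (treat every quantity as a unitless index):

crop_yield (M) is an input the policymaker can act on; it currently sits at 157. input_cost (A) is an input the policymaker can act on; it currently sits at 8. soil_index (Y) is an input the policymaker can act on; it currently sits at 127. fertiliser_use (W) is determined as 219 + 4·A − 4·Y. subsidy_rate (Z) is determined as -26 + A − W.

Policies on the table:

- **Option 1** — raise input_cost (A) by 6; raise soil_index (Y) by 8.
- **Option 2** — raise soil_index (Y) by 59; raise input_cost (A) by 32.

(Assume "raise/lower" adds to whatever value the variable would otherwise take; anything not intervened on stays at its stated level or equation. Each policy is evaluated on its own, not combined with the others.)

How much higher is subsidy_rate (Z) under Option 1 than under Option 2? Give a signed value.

Option 1 (A + 6, Y + 8):
  A = 8 + 6 = 14
  Y = 127 + 8 = 135
  W = 219 + 4·14 − 4·135 = -265
  Z = -26 + 14 − (-265) = 253
Option 2 (Y + 59, A + 32):
  A = 8 + 32 = 40
  Y = 127 + 59 = 186
  W = 219 + 4·40 − 4·186 = -365
  Z = -26 + 40 − (-365) = 379
Z: 253 − 379 = -126

-126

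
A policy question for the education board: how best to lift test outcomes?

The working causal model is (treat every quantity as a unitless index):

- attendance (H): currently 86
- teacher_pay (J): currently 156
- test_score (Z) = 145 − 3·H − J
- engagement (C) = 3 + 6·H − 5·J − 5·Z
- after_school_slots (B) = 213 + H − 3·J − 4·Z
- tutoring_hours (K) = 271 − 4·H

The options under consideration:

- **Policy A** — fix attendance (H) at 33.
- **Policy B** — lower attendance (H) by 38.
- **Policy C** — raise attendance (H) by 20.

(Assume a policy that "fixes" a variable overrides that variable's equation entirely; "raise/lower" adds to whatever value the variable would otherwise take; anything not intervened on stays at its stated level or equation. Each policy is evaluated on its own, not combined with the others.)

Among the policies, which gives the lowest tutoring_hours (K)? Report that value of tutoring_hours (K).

Policy A (H := 33):
  H = 33
  K = 271 − 4·33 = 139
Policy B (H − 38):
  H = 86 − 38 = 48
  K = 271 − 4·48 = 79
Policy C (H + 20):
  H = 86 + 20 = 106
  K = 271 − 4·106 = -153
Comparing — Policy A: K=139, Policy B: K=79, Policy C: K=-153. Lowest is -153 (Policy C).

-153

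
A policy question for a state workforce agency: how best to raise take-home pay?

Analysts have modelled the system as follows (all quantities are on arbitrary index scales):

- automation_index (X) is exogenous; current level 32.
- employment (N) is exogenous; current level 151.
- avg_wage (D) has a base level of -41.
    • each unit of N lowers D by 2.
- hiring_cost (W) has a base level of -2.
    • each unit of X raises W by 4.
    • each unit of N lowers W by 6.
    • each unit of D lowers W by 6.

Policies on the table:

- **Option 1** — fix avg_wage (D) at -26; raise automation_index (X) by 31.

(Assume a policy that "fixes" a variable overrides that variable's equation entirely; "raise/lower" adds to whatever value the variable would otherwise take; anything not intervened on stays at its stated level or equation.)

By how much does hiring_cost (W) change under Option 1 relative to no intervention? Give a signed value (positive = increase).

-1778

Baseline:
  X = 32
  N = 151
  D = -41 − 2·151 = -343
  W = -2 + 4·32 − 6·151 − 6·(-343) = 1278
Option 1 (D := -26, X + 31):
  X = 32 + 31 = 63
  N = 151
  D = -26
  W = -2 + 4·63 − 6·151 − 6·(-26) = -500
Change in W: -500 − 1278 = -1778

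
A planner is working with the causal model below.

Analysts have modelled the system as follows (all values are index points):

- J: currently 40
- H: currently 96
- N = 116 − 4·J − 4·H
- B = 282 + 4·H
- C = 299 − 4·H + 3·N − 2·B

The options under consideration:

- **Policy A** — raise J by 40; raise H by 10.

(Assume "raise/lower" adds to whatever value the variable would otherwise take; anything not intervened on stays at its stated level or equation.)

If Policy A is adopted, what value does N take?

Policy A (J + 40, H + 10):
  J = 40 + 40 = 80
  H = 96 + 10 = 106
  N = 116 − 4·80 − 4·106 = -628

-628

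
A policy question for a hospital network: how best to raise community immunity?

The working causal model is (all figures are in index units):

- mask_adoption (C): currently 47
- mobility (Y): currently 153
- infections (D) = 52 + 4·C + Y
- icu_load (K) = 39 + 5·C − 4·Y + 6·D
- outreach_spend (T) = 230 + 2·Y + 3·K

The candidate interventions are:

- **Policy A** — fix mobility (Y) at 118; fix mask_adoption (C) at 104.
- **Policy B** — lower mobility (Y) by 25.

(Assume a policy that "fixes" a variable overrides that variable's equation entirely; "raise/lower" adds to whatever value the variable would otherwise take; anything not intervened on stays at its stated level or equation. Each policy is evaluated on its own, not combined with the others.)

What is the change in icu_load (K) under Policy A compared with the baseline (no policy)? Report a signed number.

Baseline:
  C = 47
  Y = 153
  D = 52 + 4·47 + 153 = 393
  K = 39 + 5·47 − 4·153 + 6·393 = 2020
Policy A (Y := 118, C := 104):
  C = 104
  Y = 118
  D = 52 + 4·104 + 118 = 586
  K = 39 + 5·104 − 4·118 + 6·586 = 3603
Change in K: 3603 − 2020 = 1583

1583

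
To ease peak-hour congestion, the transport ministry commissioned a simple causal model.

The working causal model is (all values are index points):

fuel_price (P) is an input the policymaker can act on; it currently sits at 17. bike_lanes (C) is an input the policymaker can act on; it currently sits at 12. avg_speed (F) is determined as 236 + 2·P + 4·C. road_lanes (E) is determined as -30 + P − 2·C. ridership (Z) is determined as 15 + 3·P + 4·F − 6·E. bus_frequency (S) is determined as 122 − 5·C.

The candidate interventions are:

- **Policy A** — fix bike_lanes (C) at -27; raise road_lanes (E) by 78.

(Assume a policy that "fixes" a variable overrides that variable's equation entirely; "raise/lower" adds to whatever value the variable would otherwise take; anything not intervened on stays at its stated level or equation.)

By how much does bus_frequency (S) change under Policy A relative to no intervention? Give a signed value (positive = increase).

195

Baseline:
  C = 12
  S = 122 − 5·12 = 62
Policy A (C := -27, E + 78):
  C = -27
  S = 122 − 5·(-27) = 257
Change in S: 257 − 62 = 195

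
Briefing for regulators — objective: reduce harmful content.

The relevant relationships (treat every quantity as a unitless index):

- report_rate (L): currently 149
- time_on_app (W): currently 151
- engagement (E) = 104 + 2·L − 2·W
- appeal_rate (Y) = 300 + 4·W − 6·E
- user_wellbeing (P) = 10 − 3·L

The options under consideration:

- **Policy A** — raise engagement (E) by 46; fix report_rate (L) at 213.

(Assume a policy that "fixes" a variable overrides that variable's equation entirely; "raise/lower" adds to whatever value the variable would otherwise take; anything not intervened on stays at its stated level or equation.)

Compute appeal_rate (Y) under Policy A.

-740

Policy A (E + 46, L := 213):
  L = 213
  W = 151
  E = 104 + 2·213 − 2·151 (+46 from intervention) = 274
  Y = 300 + 4·151 − 6·274 = -740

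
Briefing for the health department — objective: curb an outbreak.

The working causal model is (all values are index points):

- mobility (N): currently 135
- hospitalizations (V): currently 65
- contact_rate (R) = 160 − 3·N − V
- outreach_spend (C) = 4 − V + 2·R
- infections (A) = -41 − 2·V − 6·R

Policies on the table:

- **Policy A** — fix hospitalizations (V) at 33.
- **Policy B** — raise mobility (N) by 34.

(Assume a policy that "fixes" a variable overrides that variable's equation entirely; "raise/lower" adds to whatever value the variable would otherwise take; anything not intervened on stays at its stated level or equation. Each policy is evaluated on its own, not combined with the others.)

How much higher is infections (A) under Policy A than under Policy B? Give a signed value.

Policy A (V := 33):
  N = 135
  V = 33
  R = 160 − 3·135 − 33 = -278
  A = -41 − 2·33 − 6·(-278) = 1561
Policy B (N + 34):
  N = 135 + 34 = 169
  V = 65
  R = 160 − 3·169 − 65 = -412
  A = -41 − 2·65 − 6·(-412) = 2301
A: 1561 − 2301 = -740

-740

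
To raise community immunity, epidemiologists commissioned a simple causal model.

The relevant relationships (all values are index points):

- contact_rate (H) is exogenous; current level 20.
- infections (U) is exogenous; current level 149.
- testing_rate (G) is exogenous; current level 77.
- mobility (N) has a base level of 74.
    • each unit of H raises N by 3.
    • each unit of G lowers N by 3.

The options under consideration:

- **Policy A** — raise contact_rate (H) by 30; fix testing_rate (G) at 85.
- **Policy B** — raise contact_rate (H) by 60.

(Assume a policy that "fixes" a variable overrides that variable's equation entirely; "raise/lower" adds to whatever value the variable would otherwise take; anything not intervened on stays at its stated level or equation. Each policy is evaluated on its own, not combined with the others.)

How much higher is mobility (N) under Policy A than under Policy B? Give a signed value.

-114

Policy A (H + 30, G := 85):
  H = 20 + 30 = 50
  G = 85
  N = 74 + 3·50 − 3·85 = -31
Policy B (H + 60):
  H = 20 + 60 = 80
  G = 77
  N = 74 + 3·80 − 3·77 = 83
N: -31 − 83 = -114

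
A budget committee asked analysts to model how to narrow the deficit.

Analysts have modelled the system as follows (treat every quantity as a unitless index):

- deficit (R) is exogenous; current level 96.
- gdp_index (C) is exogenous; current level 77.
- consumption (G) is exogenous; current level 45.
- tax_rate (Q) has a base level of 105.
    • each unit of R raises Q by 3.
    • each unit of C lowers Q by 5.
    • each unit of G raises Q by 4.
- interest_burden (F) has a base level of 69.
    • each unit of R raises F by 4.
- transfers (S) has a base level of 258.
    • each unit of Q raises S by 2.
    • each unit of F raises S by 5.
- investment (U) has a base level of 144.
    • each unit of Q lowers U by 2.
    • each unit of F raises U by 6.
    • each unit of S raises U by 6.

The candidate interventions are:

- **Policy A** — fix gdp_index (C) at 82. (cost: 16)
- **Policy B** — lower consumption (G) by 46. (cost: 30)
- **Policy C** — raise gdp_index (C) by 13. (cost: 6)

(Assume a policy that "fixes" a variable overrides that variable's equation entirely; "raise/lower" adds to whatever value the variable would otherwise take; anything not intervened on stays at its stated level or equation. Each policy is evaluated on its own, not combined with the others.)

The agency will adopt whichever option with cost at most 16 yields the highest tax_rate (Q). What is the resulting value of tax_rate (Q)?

163

Policy A (C := 82):
  R = 96
  C = 82
  G = 45
  Q = 105 + 3·96 − 5·82 + 4·45 = 163
Policy C (C + 13):
  R = 96
  C = 77 + 13 = 90
  G = 45
  Q = 105 + 3·96 − 5·90 + 4·45 = 123
Comparing — Policy A: Q=163, Policy C: Q=123. Highest is 163 (Policy A).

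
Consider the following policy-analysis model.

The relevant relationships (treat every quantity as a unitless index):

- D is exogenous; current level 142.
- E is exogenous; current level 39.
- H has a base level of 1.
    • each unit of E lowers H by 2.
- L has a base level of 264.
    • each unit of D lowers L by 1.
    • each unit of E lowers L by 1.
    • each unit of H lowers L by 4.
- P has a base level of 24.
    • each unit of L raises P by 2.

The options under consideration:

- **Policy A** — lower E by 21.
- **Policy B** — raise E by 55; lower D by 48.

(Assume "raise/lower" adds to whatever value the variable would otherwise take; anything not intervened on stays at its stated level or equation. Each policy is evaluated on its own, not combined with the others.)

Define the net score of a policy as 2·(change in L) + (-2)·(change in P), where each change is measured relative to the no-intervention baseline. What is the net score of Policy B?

Baseline:
  D = 142
  E = 39
  H = 1 − 2·39 = -77
  L = 264 − 142 − 39 − 4·(-77) = 391
  P = 24 + 2·391 = 806
Policy B (E + 55, D − 48):
  D = 142 − 48 = 94
  E = 39 + 55 = 94
  H = 1 − 2·94 = -187
  L = 264 − 94 − 94 − 4·(-187) = 824
  P = 24 + 2·824 = 1672
ΔL = 824 − 391 = 433; ΔP = 1672 − 806 = 866
Score = 2·433 + (-2)·866 = -866

-866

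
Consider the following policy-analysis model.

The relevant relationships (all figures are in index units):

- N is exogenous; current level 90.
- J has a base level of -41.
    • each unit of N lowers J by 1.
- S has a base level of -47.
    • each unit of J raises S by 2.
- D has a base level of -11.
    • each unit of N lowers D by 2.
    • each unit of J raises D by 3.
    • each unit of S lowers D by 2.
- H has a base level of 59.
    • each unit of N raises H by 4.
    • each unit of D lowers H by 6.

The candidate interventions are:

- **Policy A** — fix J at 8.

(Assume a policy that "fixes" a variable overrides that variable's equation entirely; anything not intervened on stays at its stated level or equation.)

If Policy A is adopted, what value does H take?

1049

Policy A (J := 8):
  N = 90
  J = 8
  S = -47 + 2·8 = -31
  D = -11 − 2·90 + 3·8 − 2·(-31) = -105
  H = 59 + 4·90 − 6·(-105) = 1049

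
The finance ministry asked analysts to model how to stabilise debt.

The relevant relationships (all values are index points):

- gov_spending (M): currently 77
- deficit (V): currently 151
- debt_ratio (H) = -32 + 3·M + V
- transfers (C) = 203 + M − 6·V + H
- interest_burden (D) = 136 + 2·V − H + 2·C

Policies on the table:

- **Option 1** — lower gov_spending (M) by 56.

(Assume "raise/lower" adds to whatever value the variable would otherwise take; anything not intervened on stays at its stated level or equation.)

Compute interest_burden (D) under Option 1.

-744

Option 1 (M − 56):
  M = 77 − 56 = 21
  V = 151
  H = -32 + 3·21 + 151 = 182
  C = 203 + 21 − 6·151 + 182 = -500
  D = 136 + 2·151 − 182 + 2·(-500) = -744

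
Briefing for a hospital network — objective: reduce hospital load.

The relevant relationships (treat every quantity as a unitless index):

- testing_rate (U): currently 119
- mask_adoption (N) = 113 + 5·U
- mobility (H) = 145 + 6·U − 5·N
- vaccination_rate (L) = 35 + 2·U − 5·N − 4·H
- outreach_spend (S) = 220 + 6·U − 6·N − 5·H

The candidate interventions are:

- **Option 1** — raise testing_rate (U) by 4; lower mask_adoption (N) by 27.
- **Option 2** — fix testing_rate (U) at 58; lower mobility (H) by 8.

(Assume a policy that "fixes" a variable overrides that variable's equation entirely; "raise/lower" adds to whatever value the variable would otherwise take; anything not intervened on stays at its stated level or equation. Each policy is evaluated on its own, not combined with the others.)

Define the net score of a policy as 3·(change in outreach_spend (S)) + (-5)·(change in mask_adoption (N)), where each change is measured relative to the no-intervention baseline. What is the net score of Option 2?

Baseline:
  U = 119
  N = 113 + 5·119 = 708
  H = 145 + 6·119 − 5·708 = -2681
  S = 220 + 6·119 − 6·708 − 5·(-2681) = 10091
Option 2 (U := 58, H − 8):
  U = 58
  N = 113 + 5·58 = 403
  H = 145 + 6·58 − 5·403 (−8 from intervention) = -1530
  S = 220 + 6·58 − 6·403 − 5·(-1530) = 5800
ΔS = 5800 − 10091 = -4291; ΔN = 403 − 708 = -305
Score = 3·(-4291) + (-5)·(-305) = -11348

-11348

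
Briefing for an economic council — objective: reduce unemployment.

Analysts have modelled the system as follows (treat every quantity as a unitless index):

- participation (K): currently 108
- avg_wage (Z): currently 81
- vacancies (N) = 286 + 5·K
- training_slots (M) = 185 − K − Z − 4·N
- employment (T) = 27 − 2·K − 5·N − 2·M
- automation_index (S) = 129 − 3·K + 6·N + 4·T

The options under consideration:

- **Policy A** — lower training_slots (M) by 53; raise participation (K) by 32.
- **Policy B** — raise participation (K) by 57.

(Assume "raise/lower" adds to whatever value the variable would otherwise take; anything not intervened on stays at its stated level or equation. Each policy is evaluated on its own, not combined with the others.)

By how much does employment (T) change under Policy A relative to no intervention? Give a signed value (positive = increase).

Baseline:
  K = 108
  Z = 81
  N = 286 + 5·108 = 826
  M = 185 − 108 − 81 − 4·826 = -3308
  T = 27 − 2·108 − 5·826 − 2·(-3308) = 2297
Policy A (M − 53, K + 32):
  K = 108 + 32 = 140
  Z = 81
  N = 286 + 5·140 = 986
  M = 185 − 140 − 81 − 4·986 (−53 from intervention) = -4033
  T = 27 − 2·140 − 5·986 − 2·(-4033) = 2883
Change in T: 2883 − 2297 = 586

586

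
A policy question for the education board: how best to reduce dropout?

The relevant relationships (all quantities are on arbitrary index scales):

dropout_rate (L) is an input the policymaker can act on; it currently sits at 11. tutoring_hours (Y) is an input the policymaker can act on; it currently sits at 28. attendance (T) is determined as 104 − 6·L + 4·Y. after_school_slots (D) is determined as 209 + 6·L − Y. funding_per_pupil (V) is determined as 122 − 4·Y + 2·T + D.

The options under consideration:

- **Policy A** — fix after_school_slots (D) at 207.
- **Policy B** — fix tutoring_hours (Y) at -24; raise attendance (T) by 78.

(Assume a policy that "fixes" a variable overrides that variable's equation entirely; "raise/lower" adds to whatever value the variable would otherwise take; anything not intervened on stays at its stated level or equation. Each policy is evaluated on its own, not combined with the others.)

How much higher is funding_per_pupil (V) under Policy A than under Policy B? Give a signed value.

-40

Policy A (D := 207):
  L = 11
  Y = 28
  T = 104 − 6·11 + 4·28 = 150
  D = 207
  V = 122 − 4·28 + 2·150 + 207 = 517
Policy B (Y := -24, T + 78):
  L = 11
  Y = -24
  T = 104 − 6·11 + 4·(-24) (+78 from intervention) = 20
  D = 209 + 6·11 − (-24) = 299
  V = 122 − 4·(-24) + 2·20 + 299 = 557
V: 517 − 557 = -40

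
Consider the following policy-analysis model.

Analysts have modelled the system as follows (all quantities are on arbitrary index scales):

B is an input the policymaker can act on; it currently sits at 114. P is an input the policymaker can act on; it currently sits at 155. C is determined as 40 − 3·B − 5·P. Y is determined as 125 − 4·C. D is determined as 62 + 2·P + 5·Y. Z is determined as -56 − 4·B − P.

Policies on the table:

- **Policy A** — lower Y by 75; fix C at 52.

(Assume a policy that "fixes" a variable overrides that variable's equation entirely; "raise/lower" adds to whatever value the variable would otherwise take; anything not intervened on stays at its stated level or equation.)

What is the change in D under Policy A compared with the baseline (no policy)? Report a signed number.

Baseline:
  B = 114
  P = 155
  C = 40 − 3·114 − 5·155 = -1077
  Y = 125 − 4·(-1077) = 4433
  D = 62 + 2·155 + 5·4433 = 22537
Policy A (Y − 75, C := 52):
  B = 114
  P = 155
  C = 52
  Y = 125 − 4·52 (−75 from intervention) = -158
  D = 62 + 2·155 + 5·(-158) = -418
Change in D: -418 − 22537 = -22955

-22955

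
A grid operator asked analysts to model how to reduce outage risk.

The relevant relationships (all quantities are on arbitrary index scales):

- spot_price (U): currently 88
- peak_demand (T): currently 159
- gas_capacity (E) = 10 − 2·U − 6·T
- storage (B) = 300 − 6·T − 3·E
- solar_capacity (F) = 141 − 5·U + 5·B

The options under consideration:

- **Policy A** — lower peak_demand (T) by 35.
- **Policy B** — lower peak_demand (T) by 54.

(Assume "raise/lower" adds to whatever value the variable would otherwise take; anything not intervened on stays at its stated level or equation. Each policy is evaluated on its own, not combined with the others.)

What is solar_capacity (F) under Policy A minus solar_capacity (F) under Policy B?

Policy A (T − 35):
  U = 88
  T = 159 − 35 = 124
  E = 10 − 2·88 − 6·124 = -910
  B = 300 − 6·124 − 3·(-910) = 2286
  F = 141 − 5·88 + 5·2286 = 11131
Policy B (T − 54):
  U = 88
  T = 159 − 54 = 105
  E = 10 − 2·88 − 6·105 = -796
  B = 300 − 6·105 − 3·(-796) = 2058
  F = 141 − 5·88 + 5·2058 = 9991
F: 11131 − 9991 = 1140

1140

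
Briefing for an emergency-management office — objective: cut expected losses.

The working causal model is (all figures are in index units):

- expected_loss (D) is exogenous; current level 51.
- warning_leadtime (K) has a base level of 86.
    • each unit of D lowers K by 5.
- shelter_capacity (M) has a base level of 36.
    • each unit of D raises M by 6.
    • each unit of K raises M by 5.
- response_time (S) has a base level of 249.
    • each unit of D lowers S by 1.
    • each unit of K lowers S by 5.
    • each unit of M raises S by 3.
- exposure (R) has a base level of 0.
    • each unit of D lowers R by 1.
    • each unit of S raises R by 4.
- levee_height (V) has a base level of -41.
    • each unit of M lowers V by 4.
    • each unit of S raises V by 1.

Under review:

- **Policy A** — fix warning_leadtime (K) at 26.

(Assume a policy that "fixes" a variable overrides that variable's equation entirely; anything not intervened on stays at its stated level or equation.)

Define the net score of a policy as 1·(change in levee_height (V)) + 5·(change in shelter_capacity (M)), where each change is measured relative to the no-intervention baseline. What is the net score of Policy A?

Baseline:
  D = 51
  K = 86 − 5·51 = -169
  M = 36 + 6·51 + 5·(-169) = -503
  S = 249 − 51 − 5·(-169) + 3·(-503) = -466
  V = -41 − 4·(-503) + (-466) = 1505
Policy A (K := 26):
  D = 51
  K = 26
  M = 36 + 6·51 + 5·26 = 472
  S = 249 − 51 − 5·26 + 3·472 = 1484
  V = -41 − 4·472 + 1484 = -445
ΔV = -445 − 1505 = -1950; ΔM = 472 − (-503) = 975
Score = 1·(-1950) + 5·975 = 2925

2925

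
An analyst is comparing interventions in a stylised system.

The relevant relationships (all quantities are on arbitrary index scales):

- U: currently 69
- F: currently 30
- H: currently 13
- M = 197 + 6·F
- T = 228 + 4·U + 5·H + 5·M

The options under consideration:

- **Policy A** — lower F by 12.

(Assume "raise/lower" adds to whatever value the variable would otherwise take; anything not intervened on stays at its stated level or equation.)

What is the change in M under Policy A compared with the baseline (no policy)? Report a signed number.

Baseline:
  F = 30
  M = 197 + 6·30 = 377
Policy A (F − 12):
  F = 30 − 12 = 18
  M = 197 + 6·18 = 305
Change in M: 305 − 377 = -72

-72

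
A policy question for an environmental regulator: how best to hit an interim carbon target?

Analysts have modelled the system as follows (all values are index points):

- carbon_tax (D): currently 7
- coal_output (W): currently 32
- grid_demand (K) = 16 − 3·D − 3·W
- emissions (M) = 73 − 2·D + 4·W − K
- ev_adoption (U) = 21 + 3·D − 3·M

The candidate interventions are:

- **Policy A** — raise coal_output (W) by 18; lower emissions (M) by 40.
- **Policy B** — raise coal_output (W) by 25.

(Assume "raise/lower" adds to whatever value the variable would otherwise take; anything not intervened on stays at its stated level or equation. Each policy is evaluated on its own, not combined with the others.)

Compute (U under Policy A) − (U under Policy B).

267

Policy A (W + 18, M − 40):
  D = 7
  W = 32 + 18 = 50
  K = 16 − 3·7 − 3·50 = -155
  M = 73 − 2·7 + 4·50 − (-155) (−40 from intervention) = 374
  U = 21 + 3·7 − 3·374 = -1080
Policy B (W + 25):
  D = 7
  W = 32 + 25 = 57
  K = 16 − 3·7 − 3·57 = -176
  M = 73 − 2·7 + 4·57 − (-176) = 463
  U = 21 + 3·7 − 3·463 = -1347
U: -1080 − (-1347) = 267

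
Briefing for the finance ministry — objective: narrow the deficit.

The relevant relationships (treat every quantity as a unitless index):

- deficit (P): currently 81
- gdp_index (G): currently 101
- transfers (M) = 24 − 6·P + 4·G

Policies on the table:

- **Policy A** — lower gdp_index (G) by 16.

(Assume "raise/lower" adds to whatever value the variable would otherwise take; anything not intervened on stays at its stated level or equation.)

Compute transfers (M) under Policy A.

Policy A (G − 16):
  P = 81
  G = 101 − 16 = 85
  M = 24 − 6·81 + 4·85 = -122

-122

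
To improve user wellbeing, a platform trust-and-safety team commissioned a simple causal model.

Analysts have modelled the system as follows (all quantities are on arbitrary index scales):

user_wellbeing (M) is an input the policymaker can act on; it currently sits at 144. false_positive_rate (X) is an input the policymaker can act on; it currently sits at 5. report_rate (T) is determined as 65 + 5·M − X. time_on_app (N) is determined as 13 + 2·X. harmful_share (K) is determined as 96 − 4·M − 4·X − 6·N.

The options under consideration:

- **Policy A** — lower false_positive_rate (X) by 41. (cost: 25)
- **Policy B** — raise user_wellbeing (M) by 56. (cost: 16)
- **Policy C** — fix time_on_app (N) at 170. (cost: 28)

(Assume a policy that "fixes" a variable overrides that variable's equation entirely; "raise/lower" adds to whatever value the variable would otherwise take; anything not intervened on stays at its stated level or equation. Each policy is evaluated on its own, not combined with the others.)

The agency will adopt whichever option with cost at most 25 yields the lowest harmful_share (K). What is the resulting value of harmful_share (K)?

-862

Policy A (X − 41):
  M = 144
  X = 5 − 41 = -36
  N = 13 + 2·(-36) = -59
  K = 96 − 4·144 − 4·(-36) − 6·(-59) = 18
Policy B (M + 56):
  M = 144 + 56 = 200
  X = 5
  N = 13 + 2·5 = 23
  K = 96 − 4·200 − 4·5 − 6·23 = -862
Comparing — Policy A: K=18, Policy B: K=-862. Lowest is -862 (Policy B).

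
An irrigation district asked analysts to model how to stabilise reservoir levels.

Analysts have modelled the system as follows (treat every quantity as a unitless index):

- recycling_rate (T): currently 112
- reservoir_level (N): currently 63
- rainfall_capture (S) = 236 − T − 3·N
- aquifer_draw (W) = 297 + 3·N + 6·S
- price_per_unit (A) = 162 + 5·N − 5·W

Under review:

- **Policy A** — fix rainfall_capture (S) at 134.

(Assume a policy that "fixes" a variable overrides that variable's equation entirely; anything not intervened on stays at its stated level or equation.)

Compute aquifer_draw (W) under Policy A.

Policy A (S := 134):
  T = 112
  N = 63
  S = 134
  W = 297 + 3·63 + 6·134 = 1290

1290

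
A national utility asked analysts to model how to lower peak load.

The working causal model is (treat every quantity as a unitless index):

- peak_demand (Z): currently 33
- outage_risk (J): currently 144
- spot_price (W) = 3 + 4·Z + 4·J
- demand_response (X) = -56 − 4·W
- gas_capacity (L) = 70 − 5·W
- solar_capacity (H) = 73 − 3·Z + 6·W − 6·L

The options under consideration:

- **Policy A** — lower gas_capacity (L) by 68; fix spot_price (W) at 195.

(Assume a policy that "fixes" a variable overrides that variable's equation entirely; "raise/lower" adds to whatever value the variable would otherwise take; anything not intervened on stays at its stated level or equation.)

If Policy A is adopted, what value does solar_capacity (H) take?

6982

Policy A (L − 68, W := 195):
  Z = 33
  J = 144
  W = 195
  L = 70 − 5·195 (−68 from intervention) = -973
  H = 73 − 3·33 + 6·195 − 6·(-973) = 6982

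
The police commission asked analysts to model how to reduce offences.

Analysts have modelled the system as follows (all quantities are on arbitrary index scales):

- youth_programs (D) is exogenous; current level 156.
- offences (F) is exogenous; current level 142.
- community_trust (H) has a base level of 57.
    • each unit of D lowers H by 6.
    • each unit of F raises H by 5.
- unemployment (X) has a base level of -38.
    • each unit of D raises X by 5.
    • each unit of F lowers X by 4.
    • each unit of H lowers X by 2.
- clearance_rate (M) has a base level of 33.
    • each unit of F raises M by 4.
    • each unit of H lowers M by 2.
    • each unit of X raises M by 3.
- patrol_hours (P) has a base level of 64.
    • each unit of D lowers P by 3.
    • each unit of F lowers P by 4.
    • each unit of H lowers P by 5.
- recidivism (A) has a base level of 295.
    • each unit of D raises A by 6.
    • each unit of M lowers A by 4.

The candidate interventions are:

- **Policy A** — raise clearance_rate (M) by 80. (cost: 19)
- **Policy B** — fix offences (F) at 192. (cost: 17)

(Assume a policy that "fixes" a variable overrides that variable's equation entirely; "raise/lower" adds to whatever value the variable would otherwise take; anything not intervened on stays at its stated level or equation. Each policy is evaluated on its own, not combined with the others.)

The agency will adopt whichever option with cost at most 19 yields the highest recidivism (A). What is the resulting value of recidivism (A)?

Policy A (M + 80):
  D = 156
  F = 142
  H = 57 − 6·156 + 5·142 = -169
  X = -38 + 5·156 − 4·142 − 2·(-169) = 512
  M = 33 + 4·142 − 2·(-169) + 3·512 (+80 from intervention) = 2555
  A = 295 + 6·156 − 4·2555 = -8989
Policy B (F := 192):
  D = 156
  F = 192
  H = 57 − 6·156 + 5·192 = 81
  X = -38 + 5·156 − 4·192 − 2·81 = -188
  M = 33 + 4·192 − 2·81 + 3·(-188) = 75
  A = 295 + 6·156 − 4·75 = 931
Comparing — Policy A: A=-8989, Policy B: A=931. Highest is 931 (Policy B).

931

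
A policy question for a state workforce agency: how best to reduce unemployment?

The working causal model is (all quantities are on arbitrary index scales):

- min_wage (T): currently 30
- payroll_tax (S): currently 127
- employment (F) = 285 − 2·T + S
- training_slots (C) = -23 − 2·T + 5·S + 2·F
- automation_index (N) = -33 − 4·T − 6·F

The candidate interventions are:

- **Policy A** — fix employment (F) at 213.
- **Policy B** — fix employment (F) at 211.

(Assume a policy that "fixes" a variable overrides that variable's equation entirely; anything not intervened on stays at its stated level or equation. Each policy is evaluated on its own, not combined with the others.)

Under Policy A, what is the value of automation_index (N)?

-1431

Policy A (F := 213):
  T = 30
  S = 127
  F = 213
  N = -33 − 4·30 − 6·213 = -1431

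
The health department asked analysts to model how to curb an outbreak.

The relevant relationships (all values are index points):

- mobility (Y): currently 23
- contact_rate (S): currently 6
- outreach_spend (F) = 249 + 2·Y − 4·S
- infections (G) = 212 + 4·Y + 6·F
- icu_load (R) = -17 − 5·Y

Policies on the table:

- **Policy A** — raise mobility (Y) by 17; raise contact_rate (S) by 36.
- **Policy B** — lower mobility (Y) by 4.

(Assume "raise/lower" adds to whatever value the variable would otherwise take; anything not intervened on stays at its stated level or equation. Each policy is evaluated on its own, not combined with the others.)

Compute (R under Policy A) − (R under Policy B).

Policy A (Y + 17, S + 36):
  Y = 23 + 17 = 40
  R = -17 − 5·40 = -217
Policy B (Y − 4):
  Y = 23 − 4 = 19
  R = -17 − 5·19 = -112
R: -217 − (-112) = -105

-105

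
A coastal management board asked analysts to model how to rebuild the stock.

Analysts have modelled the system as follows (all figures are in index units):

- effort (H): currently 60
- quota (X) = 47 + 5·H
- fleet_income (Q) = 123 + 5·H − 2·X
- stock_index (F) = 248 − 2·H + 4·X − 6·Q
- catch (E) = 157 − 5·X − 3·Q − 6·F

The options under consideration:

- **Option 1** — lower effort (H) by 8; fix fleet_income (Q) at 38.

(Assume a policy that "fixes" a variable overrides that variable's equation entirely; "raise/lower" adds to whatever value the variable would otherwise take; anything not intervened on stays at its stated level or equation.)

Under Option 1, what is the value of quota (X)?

307

Option 1 (H − 8, Q := 38):
  H = 60 − 8 = 52
  X = 47 + 5·52 = 307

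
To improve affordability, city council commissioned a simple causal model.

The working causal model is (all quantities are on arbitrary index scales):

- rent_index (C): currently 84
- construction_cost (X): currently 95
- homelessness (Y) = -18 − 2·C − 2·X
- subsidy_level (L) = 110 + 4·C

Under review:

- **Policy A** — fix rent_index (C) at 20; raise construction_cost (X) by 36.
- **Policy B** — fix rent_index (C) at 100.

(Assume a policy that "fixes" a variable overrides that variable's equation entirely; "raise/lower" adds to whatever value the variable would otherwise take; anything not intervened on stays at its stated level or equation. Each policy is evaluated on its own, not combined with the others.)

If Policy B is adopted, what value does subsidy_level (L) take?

Policy B (C := 100):
  C = 100
  L = 110 + 4·100 = 510

510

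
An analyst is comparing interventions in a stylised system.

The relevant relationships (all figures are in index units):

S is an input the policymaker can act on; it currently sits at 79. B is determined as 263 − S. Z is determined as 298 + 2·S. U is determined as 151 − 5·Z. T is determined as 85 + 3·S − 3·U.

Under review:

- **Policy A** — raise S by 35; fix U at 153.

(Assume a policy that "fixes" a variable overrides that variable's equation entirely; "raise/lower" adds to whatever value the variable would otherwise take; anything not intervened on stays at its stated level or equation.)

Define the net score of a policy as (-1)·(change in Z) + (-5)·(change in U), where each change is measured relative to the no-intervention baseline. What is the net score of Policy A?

-11480

Baseline:
  S = 79
  Z = 298 + 2·79 = 456
  U = 151 − 5·456 = -2129
Policy A (S + 35, U := 153):
  S = 79 + 35 = 114
  Z = 298 + 2·114 = 526
  U = 153
ΔZ = 526 − 456 = 70; ΔU = 153 − (-2129) = 2282
Score = (-1)·70 + (-5)·2282 = -11480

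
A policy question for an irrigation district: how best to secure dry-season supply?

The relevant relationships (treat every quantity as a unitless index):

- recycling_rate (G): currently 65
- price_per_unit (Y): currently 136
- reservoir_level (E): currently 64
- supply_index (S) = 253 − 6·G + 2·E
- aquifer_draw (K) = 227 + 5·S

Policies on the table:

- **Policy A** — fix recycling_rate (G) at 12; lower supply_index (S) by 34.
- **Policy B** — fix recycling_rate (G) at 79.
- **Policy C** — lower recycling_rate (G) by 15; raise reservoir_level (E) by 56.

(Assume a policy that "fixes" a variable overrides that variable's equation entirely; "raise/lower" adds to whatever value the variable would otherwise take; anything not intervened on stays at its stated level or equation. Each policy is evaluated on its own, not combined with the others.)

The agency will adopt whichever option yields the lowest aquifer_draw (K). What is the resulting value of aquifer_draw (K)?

-238

Policy A (G := 12, S − 34):
  G = 12
  E = 64
  S = 253 − 6·12 + 2·64 (−34 from intervention) = 275
  K = 227 + 5·275 = 1602
Policy B (G := 79):
  G = 79
  E = 64
  S = 253 − 6·79 + 2·64 = -93
  K = 227 + 5·(-93) = -238
Policy C (G − 15, E + 56):
  G = 65 − 15 = 50
  E = 64 + 56 = 120
  S = 253 − 6·50 + 2·120 = 193
  K = 227 + 5·193 = 1192
Comparing — Policy A: K=1602, Policy B: K=-238, Policy C: K=1192. Lowest is -238 (Policy B).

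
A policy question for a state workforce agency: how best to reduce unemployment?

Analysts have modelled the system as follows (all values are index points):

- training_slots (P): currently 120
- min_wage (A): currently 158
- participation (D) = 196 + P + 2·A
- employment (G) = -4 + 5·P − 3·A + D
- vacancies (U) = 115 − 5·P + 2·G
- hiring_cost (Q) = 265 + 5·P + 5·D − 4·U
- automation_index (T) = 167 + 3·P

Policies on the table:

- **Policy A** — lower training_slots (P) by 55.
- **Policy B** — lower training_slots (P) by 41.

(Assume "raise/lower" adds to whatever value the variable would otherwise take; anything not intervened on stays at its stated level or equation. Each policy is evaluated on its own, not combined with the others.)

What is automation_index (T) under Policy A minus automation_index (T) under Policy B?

-42

Policy A (P − 55):
  P = 120 − 55 = 65
  T = 167 + 3·65 = 362
Policy B (P − 41):
  P = 120 − 41 = 79
  T = 167 + 3·79 = 404
T: 362 − 404 = -42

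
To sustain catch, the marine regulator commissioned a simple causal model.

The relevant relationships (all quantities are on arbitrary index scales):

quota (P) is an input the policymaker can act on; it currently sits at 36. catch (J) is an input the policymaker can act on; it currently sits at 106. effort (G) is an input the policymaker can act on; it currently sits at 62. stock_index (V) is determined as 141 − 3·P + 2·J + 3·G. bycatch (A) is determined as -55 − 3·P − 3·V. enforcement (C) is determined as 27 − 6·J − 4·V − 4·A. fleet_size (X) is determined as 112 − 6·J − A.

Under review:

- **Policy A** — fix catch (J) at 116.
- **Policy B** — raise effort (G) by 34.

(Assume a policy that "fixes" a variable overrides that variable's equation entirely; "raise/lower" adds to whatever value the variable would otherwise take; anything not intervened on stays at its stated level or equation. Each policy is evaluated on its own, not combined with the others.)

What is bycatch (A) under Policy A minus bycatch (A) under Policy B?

246

Policy A (J := 116):
  P = 36
  J = 116
  G = 62
  V = 141 − 3·36 + 2·116 + 3·62 = 451
  A = -55 − 3·36 − 3·451 = -1516
Policy B (G + 34):
  P = 36
  J = 106
  G = 62 + 34 = 96
  V = 141 − 3·36 + 2·106 + 3·96 = 533
  A = -55 − 3·36 − 3·533 = -1762
A: -1516 − (-1762) = 246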